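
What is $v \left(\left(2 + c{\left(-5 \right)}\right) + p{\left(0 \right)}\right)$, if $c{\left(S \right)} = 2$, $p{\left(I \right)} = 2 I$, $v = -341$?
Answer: $-1364$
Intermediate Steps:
$v \left(\left(2 + c{\left(-5 \right)}\right) + p{\left(0 \right)}\right) = - 341 \left(\left(2 + 2\right) + 2 \cdot 0\right) = - 341 \left(4 + 0\right) = \left(-341\right) 4 = -1364$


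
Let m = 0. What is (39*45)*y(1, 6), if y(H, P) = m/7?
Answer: 0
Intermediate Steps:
y(H, P) = 0 (y(H, P) = 0/7 = 0*(⅐) = 0)
(39*45)*y(1, 6) = (39*45)*0 = 1755*0 = 0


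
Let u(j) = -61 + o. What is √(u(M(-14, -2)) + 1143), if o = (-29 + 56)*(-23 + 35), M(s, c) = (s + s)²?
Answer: √1406 ≈ 37.497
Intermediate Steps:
M(s, c) = 4*s² (M(s, c) = (2*s)² = 4*s²)
o = 324 (o = 27*12 = 324)
u(j) = 263 (u(j) = -61 + 324 = 263)
√(u(M(-14, -2)) + 1143) = √(263 + 1143) = √1406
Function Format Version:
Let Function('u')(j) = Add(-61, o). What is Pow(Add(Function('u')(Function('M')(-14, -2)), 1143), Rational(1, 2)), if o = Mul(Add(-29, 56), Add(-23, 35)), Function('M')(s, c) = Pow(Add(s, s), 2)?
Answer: Pow(1406, Rational(1, 2)) ≈ 37.497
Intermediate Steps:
Function('M')(s, c) = Mul(4, Pow(s, 2)) (Function('M')(s, c) = Pow(Mul(2, s), 2) = Mul(4, Pow(s, 2)))
o = 324 (o = Mul(27, 12) = 324)
Function('u')(j) = 263 (Function('u')(j) = Add(-61, 324) = 263)
Pow(Add(Function('u')(Function('M')(-14, -2)), 1143), Rational(1, 2)) = Pow(Add(263, 1143), Rational(1, 2)) = Pow(1406, Rational(1, 2))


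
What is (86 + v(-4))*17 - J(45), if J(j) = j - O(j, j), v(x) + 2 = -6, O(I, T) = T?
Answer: 1326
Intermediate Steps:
v(x) = -8 (v(x) = -2 - 6 = -8)
J(j) = 0 (J(j) = j - j = 0)
(86 + v(-4))*17 - J(45) = (86 - 8)*17 - 1*0 = 78*17 + 0 = 1326 + 0 = 1326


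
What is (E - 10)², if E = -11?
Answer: 441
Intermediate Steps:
(E - 10)² = (-11 - 10)² = (-21)² = 441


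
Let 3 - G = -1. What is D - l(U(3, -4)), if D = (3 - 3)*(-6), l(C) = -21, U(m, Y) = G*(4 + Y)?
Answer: 21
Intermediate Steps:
G = 4 (G = 3 - 1*(-1) = 3 + 1 = 4)
U(m, Y) = 16 + 4*Y (U(m, Y) = 4*(4 + Y) = 16 + 4*Y)
D = 0 (D = 0*(-6) = 0)
D - l(U(3, -4)) = 0 - 1*(-21) = 0 + 21 = 21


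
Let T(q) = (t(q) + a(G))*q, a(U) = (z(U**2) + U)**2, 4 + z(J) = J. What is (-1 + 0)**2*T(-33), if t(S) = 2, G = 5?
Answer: -22374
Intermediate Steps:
z(J) = -4 + J
a(U) = (-4 + U + U**2)**2 (a(U) = ((-4 + U**2) + U)**2 = (-4 + U + U**2)**2)
T(q) = 678*q (T(q) = (2 + (-4 + 5 + 5**2)**2)*q = (2 + (-4 + 5 + 25)**2)*q = (2 + 26**2)*q = (2 + 676)*q = 678*q)
(-1 + 0)**2*T(-33) = (-1 + 0)**2*(678*(-33)) = (-1)**2*(-22374) = 1*(-22374) = -22374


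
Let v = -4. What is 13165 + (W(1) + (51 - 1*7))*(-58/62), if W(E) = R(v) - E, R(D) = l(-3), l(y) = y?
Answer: 406955/31 ≈ 13128.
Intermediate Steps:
R(D) = -3
W(E) = -3 - E
13165 + (W(1) + (51 - 1*7))*(-58/62) = 13165 + ((-3 - 1*1) + (51 - 1*7))*(-58/62) = 13165 + ((-3 - 1) + (51 - 7))*(-58*1/62) = 13165 + (-4 + 44)*(-29/31) = 13165 + 40*(-29/31) = 13165 - 1160/31 = 406955/31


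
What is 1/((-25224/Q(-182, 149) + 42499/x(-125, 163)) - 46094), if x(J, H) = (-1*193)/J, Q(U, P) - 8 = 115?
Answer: -7913/148557191 ≈ -5.3266e-5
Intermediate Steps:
Q(U, P) = 123 (Q(U, P) = 8 + 115 = 123)
x(J, H) = -193/J
1/((-25224/Q(-182, 149) + 42499/x(-125, 163)) - 46094) = 1/((-25224/123 + 42499/((-193/(-125)))) - 46094) = 1/((-25224*1/123 + 42499/((-193*(-1/125)))) - 46094) = 1/((-8408/41 + 42499/(193/125)) - 46094) = 1/((-8408/41 + 42499*(125/193)) - 46094) = 1/((-8408/41 + 5312375/193) - 46094) = 1/(216184631/7913 - 46094) = 1/(-148557191/7913) = -7913/148557191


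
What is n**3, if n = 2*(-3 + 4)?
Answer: 8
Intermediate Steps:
n = 2 (n = 2*1 = 2)
n**3 = 2**3 = 8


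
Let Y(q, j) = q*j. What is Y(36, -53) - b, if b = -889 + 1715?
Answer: -2734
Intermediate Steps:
Y(q, j) = j*q
b = 826
Y(36, -53) - b = -53*36 - 1*826 = -1908 - 826 = -2734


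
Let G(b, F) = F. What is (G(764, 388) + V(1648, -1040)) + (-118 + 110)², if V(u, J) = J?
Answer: -588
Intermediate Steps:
(G(764, 388) + V(1648, -1040)) + (-118 + 110)² = (388 - 1040) + (-118 + 110)² = -652 + (-8)² = -652 + 64 = -588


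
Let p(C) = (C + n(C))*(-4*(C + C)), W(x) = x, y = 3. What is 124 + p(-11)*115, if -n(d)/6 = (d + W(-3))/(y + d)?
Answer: -217456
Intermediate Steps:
n(d) = -6*(-3 + d)/(3 + d) (n(d) = -6*(d - 3)/(3 + d) = -6*(-3 + d)/(3 + d))
p(C) = -8*C*(C + 6*(3 - C)/(3 + C)) (p(C) = (C + 6*(3 - C)/(3 + C))*(-4*(C + C)) = (C + 6*(3 - C)/(3 + C))*(-8*C) = -8*C*(C + 6*(3 - C)/(3 + C)))
124 + p(-11)*115 = 124 + (8*(-11)*(-18 - 1*(-11)² + 3*(-11))/(3 - 11))*115 = 124 + (8*(-11)*(-18 - 1*121 - 33)/(-8))*115 = 124 + (8*(-11)*(-⅛)*(-18 - 121 - 33))*115 = 124 + (8*(-11)*(-⅛)*(-172))*115 = 124 - 1892*115 = 124 - 217580 = -217456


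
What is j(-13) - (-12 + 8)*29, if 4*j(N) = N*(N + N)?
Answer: 401/2 ≈ 200.50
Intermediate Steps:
j(N) = N**2/2 (j(N) = (N*(N + N))/4 = (N*(2*N))/4 = (2*N**2)/4 = N**2/2)
j(-13) - (-12 + 8)*29 = (1/2)*(-13)**2 - (-12 + 8)*29 = (1/2)*169 - (-4)*29 = 169/2 - 1*(-116) = 169/2 + 116 = 401/2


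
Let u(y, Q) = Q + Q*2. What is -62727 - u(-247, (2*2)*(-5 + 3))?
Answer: -62703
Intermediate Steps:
u(y, Q) = 3*Q (u(y, Q) = Q + 2*Q = 3*Q)
-62727 - u(-247, (2*2)*(-5 + 3)) = -62727 - 3*(2*2)*(-5 + 3) = -62727 - 3*4*(-2) = -62727 - 3*(-8) = -62727 - 1*(-24) = -62727 + 24 = -62703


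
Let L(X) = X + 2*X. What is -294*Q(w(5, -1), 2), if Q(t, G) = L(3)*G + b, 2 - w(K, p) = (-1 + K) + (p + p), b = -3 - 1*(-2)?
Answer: -4998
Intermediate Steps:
b = -1 (b = -3 + 2 = -1)
w(K, p) = 3 - K - 2*p (w(K, p) = 2 - ((-1 + K) + (p + p)) = 2 - ((-1 + K) + 2*p) = 2 - (-1 + K + 2*p) = 2 + (1 - K - 2*p) = 3 - K - 2*p)
L(X) = 3*X
Q(t, G) = -1 + 9*G (Q(t, G) = (3*3)*G - 1 = 9*G - 1 = -1 + 9*G)
-294*Q(w(5, -1), 2) = -294*(-1 + 9*2) = -294*(-1 + 18) = -294*17 = -4998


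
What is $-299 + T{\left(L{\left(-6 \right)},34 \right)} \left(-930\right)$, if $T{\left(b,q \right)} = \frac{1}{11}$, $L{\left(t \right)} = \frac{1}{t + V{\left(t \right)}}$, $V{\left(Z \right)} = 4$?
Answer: $- \frac{4219}{11} \approx -383.55$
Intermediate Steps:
$L{\left(t \right)} = \frac{1}{4 + t}$ ($L{\left(t \right)} = \frac{1}{t + 4} = \frac{1}{4 + t}$)
$T{\left(b,q \right)} = \frac{1}{11}$
$-299 + T{\left(L{\left(-6 \right)},34 \right)} \left(-930\right) = -299 + \frac{1}{11} \left(-930\right) = -299 - \frac{930}{11} = - \frac{4219}{11}$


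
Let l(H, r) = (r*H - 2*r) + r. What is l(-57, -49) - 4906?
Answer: -2064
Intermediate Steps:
l(H, r) = -r + H*r (l(H, r) = (H*r - 2*r) + r = (-2*r + H*r) + r = -r + H*r)
l(-57, -49) - 4906 = -49*(-1 - 57) - 4906 = -49*(-58) - 4906 = 2842 - 4906 = -2064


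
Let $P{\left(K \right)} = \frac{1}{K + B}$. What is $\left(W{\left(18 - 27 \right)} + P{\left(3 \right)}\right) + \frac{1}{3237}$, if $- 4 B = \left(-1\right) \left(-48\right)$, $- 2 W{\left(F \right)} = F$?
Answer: $\frac{85247}{19422} \approx 4.3892$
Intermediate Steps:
$W{\left(F \right)} = - \frac{F}{2}$
$B = -12$ ($B = - \frac{\left(-1\right) \left(-48\right)}{4} = \left(- \frac{1}{4}\right) 48 = -12$)
$P{\left(K \right)} = \frac{1}{-12 + K}$ ($P{\left(K \right)} = \frac{1}{K - 12} = \frac{1}{-12 + K}$)
$\left(W{\left(18 - 27 \right)} + P{\left(3 \right)}\right) + \frac{1}{3237} = \left(- \frac{18 - 27}{2} + \frac{1}{-12 + 3}\right) + \frac{1}{3237} = \left(\left(- \frac{1}{2}\right) \left(-9\right) + \frac{1}{-9}\right) + \frac{1}{3237} = \left(\frac{9}{2} - \frac{1}{9}\right) + \frac{1}{3237} = \frac{79}{18} + \frac{1}{3237} = \frac{85247}{19422}$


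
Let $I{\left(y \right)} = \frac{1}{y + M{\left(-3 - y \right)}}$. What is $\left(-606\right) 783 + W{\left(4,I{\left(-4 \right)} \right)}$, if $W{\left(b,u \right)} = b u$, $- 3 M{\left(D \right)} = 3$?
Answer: $- \frac{2372494}{5} \approx -4.745 \cdot 10^{5}$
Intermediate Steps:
$M{\left(D \right)} = -1$ ($M{\left(D \right)} = \left(- \frac{1}{3}\right) 3 = -1$)
$I{\left(y \right)} = \frac{1}{-1 + y}$ ($I{\left(y \right)} = \frac{1}{y - 1} = \frac{1}{-1 + y}$)
$\left(-606\right) 783 + W{\left(4,I{\left(-4 \right)} \right)} = \left(-606\right) 783 + \frac{4}{-1 - 4} = -474498 + \frac{4}{-5} = -474498 + 4 \left(- \frac{1}{5}\right) = -474498 - \frac{4}{5} = - \frac{2372494}{5}$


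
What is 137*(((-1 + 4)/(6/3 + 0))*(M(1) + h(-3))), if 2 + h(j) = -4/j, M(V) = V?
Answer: 137/2 ≈ 68.500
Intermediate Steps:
h(j) = -2 - 4/j
137*(((-1 + 4)/(6/3 + 0))*(M(1) + h(-3))) = 137*(((-1 + 4)/(6/3 + 0))*(1 + (-2 - 4/(-3)))) = 137*((3/(6*(⅓) + 0))*(1 + (-2 - 4*(-⅓)))) = 137*((3/(2 + 0))*(1 + (-2 + 4/3))) = 137*((3/2)*(1 - ⅔)) = 137*((3*(½))*(⅓)) = 137*((3/2)*(⅓)) = 137*(½) = 137/2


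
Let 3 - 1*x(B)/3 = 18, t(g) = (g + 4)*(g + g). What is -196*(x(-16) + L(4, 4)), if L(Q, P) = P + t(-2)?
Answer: 9604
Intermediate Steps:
t(g) = 2*g*(4 + g) (t(g) = (4 + g)*(2*g) = 2*g*(4 + g))
L(Q, P) = -8 + P (L(Q, P) = P + 2*(-2)*(4 - 2) = P + 2*(-2)*2 = P - 8 = -8 + P)
x(B) = -45 (x(B) = 9 - 3*18 = 9 - 54 = -45)
-196*(x(-16) + L(4, 4)) = -196*(-45 + (-8 + 4)) = -196*(-45 - 4) = -196*(-49) = 9604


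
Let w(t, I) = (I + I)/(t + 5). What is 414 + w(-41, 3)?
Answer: 2483/6 ≈ 413.83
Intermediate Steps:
w(t, I) = 2*I/(5 + t) (w(t, I) = (2*I)/(5 + t) = 2*I/(5 + t))
414 + w(-41, 3) = 414 + 2*3/(5 - 41) = 414 + 2*3/(-36) = 414 + 2*3*(-1/36) = 414 - ⅙ = 2483/6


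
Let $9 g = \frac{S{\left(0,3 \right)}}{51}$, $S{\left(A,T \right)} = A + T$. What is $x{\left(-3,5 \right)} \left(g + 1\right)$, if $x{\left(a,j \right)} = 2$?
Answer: $\frac{308}{153} \approx 2.0131$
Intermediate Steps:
$g = \frac{1}{153}$ ($g = \frac{\left(0 + 3\right) \frac{1}{51}}{9} = \frac{3 \cdot \frac{1}{51}}{9} = \frac{1}{9} \cdot \frac{1}{17} = \frac{1}{153} \approx 0.0065359$)
$x{\left(-3,5 \right)} \left(g + 1\right) = 2 \left(\frac{1}{153} + 1\right) = 2 \cdot \frac{154}{153} = \frac{308}{153}$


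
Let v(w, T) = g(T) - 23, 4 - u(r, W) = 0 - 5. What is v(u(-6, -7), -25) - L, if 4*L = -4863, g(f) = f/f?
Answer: 4775/4 ≈ 1193.8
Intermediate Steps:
g(f) = 1
L = -4863/4 (L = (¼)*(-4863) = -4863/4 ≈ -1215.8)
u(r, W) = 9 (u(r, W) = 4 - (0 - 5) = 4 - 1*(-5) = 4 + 5 = 9)
v(w, T) = -22 (v(w, T) = 1 - 23 = -22)
v(u(-6, -7), -25) - L = -22 - 1*(-4863/4) = -22 + 4863/4 = 4775/4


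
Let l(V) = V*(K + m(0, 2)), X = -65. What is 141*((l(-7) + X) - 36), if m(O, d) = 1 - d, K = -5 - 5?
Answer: -3384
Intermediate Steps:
K = -10
l(V) = -11*V (l(V) = V*(-10 + (1 - 1*2)) = V*(-10 + (1 - 2)) = V*(-10 - 1) = V*(-11) = -11*V)
141*((l(-7) + X) - 36) = 141*((-11*(-7) - 65) - 36) = 141*((77 - 65) - 36) = 141*(12 - 36) = 141*(-24) = -3384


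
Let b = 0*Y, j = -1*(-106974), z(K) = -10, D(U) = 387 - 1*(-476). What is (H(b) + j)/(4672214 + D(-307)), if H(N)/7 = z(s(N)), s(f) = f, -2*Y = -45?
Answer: 106904/4673077 ≈ 0.022877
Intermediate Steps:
Y = 45/2 (Y = -½*(-45) = 45/2 ≈ 22.500)
D(U) = 863 (D(U) = 387 + 476 = 863)
j = 106974
b = 0 (b = 0*(45/2) = 0)
H(N) = -70 (H(N) = 7*(-10) = -70)
(H(b) + j)/(4672214 + D(-307)) = (-70 + 106974)/(4672214 + 863) = 106904/4673077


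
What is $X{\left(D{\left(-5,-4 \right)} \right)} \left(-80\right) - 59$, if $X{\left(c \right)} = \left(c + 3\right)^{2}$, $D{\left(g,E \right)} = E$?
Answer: $-139$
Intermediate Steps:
$X{\left(c \right)} = \left(3 + c\right)^{2}$
$X{\left(D{\left(-5,-4 \right)} \right)} \left(-80\right) - 59 = \left(3 - 4\right)^{2} \left(-80\right) - 59 = \left(-1\right)^{2} \left(-80\right) - 59 = 1 \left(-80\right) - 59 = -80 - 59 = -139$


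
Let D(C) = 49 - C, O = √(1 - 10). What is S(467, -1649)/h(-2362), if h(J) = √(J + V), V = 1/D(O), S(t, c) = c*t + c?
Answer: -257244*√7230/√(-1897457 + I) ≈ -0.0041843 + 15879.0*I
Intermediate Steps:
O = 3*I (O = √(-9) = 3*I ≈ 3.0*I)
S(t, c) = c + c*t
V = (49 + 3*I)/2410 (V = 1/(49 - 3*I) = (49 + 3*I)/2410 ≈ 0.020332 + 0.0012448*I)
h(J) = √(49/2410 + J + 3*I/2410) (h(J) = √(J + (49/2410 + 3*I/2410)) = √(49/2410 + J + 3*I/2410))
S(467, -1649)/h(-2362) = (-1649*(1 + 467))/((√(118090 + 7230*I + 5808100*(-2362))/2410)) = (-1649*468)/((√(118090 + 7230*I - 13718732200)/2410)) = -771732*2410/√(-13718614110 + 7230*I) = -1859874120/√(-13718614110 + 7230*I)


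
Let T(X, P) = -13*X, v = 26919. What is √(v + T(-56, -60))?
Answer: √27647 ≈ 166.27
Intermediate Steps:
√(v + T(-56, -60)) = √(26919 - 13*(-56)) = √(26919 + 728) = √27647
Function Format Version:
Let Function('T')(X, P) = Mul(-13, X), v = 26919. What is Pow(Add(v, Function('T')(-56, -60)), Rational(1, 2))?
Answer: Pow(27647, Rational(1, 2)) ≈ 166.27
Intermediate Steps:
Pow(Add(v, Function('T')(-56, -60)), Rational(1, 2)) = Pow(Add(26919, Mul(-13, -56)), Rational(1, 2)) = Pow(Add(26919, 728), Rational(1, 2)) = Pow(27647, Rational(1, 2))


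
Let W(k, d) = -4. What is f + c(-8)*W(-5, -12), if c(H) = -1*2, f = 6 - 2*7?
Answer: 0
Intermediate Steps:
f = -8 (f = 6 - 14 = -8)
c(H) = -2
f + c(-8)*W(-5, -12) = -8 - 2*(-4) = -8 + 8 = 0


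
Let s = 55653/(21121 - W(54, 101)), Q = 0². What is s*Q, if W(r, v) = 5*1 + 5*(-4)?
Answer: 0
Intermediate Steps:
W(r, v) = -15 (W(r, v) = 5 - 20 = -15)
Q = 0
s = 55653/21136 (s = 55653/(21121 - 1*(-15)) = 55653/(21121 + 15) = 55653/21136 ≈ 2.6331)
s*Q = (55653/21136)*0 = 0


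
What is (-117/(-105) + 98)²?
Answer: 12033961/1225 ≈ 9823.6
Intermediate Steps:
(-117/(-105) + 98)² = (-117*(-1/105) + 98)² = (39/35 + 98)² = (3469/35)² = 12033961/1225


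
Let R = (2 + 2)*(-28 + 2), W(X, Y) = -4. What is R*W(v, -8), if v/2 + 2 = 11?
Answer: 416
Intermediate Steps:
v = 18 (v = -4 + 2*11 = -4 + 22 = 18)
R = -104 (R = 4*(-26) = -104)
R*W(v, -8) = -104*(-4) = 416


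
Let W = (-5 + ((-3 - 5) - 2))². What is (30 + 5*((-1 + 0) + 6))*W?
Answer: 12375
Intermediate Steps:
W = 225 (W = (-5 + (-8 - 2))² = (-5 - 10)² = (-15)² = 225)
(30 + 5*((-1 + 0) + 6))*W = (30 + 5*((-1 + 0) + 6))*225 = (30 + 5*(-1 + 6))*225 = (30 + 5*5)*225 = (30 + 25)*225 = 55*225 = 12375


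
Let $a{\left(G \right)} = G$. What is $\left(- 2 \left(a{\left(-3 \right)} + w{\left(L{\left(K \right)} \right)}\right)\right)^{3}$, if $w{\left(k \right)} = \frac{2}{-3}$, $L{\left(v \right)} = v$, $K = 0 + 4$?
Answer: $\frac{10648}{27} \approx 394.37$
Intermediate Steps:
$K = 4$
$w{\left(k \right)} = - \frac{2}{3}$ ($w{\left(k \right)} = 2 \left(- \frac{1}{3}\right) = - \frac{2}{3}$)
$\left(- 2 \left(a{\left(-3 \right)} + w{\left(L{\left(K \right)} \right)}\right)\right)^{3} = \left(- 2 \left(-3 - \frac{2}{3}\right)\right)^{3} = \left(\left(-2\right) \left(- \frac{11}{3}\right)\right)^{3} = \left(\frac{22}{3}\right)^{3} = \frac{10648}{27}$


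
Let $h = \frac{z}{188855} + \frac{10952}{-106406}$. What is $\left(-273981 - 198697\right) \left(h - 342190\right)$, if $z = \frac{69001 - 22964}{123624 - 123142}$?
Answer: $\frac{391664748464222669604111}{2421484268165} \approx 1.6175 \cdot 10^{11}$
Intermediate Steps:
$z = \frac{46037}{482} \approx 95.512$
$h = - \frac{496020623849}{4842968536330}$ ($h = \frac{46037}{482 \cdot 188855} + \frac{10952}{-106406} = \frac{46037}{482} \cdot \frac{1}{188855} + 10952 \left(- \frac{1}{106406}\right) = \frac{46037}{91028110} - \frac{5476}{53203} = - \frac{496020623849}{4842968536330} \approx -0.10242$)
$\left(-273981 - 198697\right) \left(h - 342190\right) = \left(-273981 - 198697\right) \left(- \frac{496020623849}{4842968536330} - 342190\right) = \left(-472678\right) \left(- \frac{1657215899467386549}{4842968536330}\right) = \frac{391664748464222669604111}{2421484268165}$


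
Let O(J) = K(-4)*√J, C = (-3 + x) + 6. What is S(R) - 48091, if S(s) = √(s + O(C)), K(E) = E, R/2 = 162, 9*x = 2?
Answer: -48091 + 2*√(729 - 3*√29)/3 ≈ -48073.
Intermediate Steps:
x = 2/9 (x = (⅑)*2 = 2/9 ≈ 0.22222)
R = 324 (R = 2*162 = 324)
C = 29/9 (C = (-3 + 2/9) + 6 = -25/9 + 6 = 29/9 ≈ 3.2222)
O(J) = -4*√J
S(s) = √(s - 4*√29/3)
S(R) - 48091 = √(-12*√29 + 9*324)/3 - 48091 = √(-12*√29 + 2916)/3 - 48091 = √(2916 - 12*√29)/3 - 48091 = -48091 + √(2916 - 12*√29)/3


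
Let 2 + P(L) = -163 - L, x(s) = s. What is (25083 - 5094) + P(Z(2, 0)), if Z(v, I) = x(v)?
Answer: 19822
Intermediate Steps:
Z(v, I) = v
P(L) = -165 - L (P(L) = -2 + (-163 - L) = -165 - L)
(25083 - 5094) + P(Z(2, 0)) = (25083 - 5094) + (-165 - 1*2) = 19989 + (-165 - 2) = 19989 - 167 = 19822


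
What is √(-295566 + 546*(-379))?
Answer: 50*I*√201 ≈ 708.87*I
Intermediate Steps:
√(-295566 + 546*(-379)) = √(-295566 - 206934) = √(-502500) = 50*I*√201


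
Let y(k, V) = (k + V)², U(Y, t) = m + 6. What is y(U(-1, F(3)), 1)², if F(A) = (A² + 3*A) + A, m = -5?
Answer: 16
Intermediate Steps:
F(A) = A² + 4*A
U(Y, t) = 1 (U(Y, t) = -5 + 6 = 1)
y(k, V) = (V + k)²
y(U(-1, F(3)), 1)² = ((1 + 1)²)² = (2²)² = 4² = 16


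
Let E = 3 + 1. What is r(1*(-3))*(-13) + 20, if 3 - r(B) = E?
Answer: 33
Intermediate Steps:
E = 4
r(B) = -1 (r(B) = 3 - 1*4 = 3 - 4 = -1)
r(1*(-3))*(-13) + 20 = -1*(-13) + 20 = 13 + 20 = 33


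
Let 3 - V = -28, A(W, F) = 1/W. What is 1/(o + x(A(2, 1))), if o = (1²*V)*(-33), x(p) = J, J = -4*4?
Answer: -1/1039 ≈ -0.00096246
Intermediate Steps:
J = -16
V = 31 (V = 3 - 1*(-28) = 3 + 28 = 31)
x(p) = -16
o = -1023 (o = (1²*31)*(-33) = (1*31)*(-33) = 31*(-33) = -1023)
1/(o + x(A(2, 1))) = 1/(-1023 - 16) = 1/(-1039) = -1/1039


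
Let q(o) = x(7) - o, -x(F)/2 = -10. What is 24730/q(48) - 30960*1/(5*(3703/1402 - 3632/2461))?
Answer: -348821413471/56294266 ≈ -6196.4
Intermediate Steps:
x(F) = 20 (x(F) = -2*(-10) = 20)
q(o) = 20 - o
24730/q(48) - 30960*1/(5*(3703/1402 - 3632/2461)) = 24730/(20 - 1*48) - 30960*1/(5*(3703/1402 - 3632/2461)) = 24730/(20 - 48) - 30960*1/(5*(3703*(1/1402) - 3632*1/2461)) = 24730/(-28) - 30960*1/(5*(3703/1402 - 3632/2461)) = 24730*(-1/28) - 30960/((4021019/3450322)*5) = -12365/14 - 30960/20105095/3450322 = -12365/14 - 30960*3450322/20105095 = -12365/14 - 21364393824/4021019 = -348821413471/56294266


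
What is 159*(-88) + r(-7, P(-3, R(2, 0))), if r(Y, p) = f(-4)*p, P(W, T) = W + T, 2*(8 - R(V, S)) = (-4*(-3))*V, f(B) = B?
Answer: -13964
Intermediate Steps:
R(V, S) = 8 - 6*V (R(V, S) = 8 - (-4*(-3))*V/2 = 8 - 6*V)
P(W, T) = T + W
r(Y, p) = -4*p
159*(-88) + r(-7, P(-3, R(2, 0))) = 159*(-88) - 4*((8 - 6*2) - 3) = -13992 - 4*((8 - 12) - 3) = -13992 - 4*(-4 - 3) = -13992 - 4*(-7) = -13992 + 28 = -13964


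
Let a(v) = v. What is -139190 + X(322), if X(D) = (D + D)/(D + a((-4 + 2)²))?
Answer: -22687648/163 ≈ -1.3919e+5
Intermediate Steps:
X(D) = 2*D/(4 + D) (X(D) = (D + D)/(D + (-4 + 2)²) = (2*D)/(D + (-2)²) = (2*D)/(D + 4) = (2*D)/(4 + D) = 2*D/(4 + D))
-139190 + X(322) = -139190 + 2*322/(4 + 322) = -139190 + 2*322/326 = -139190 + 2*322*(1/326) = -139190 + 322/163 = -22687648/163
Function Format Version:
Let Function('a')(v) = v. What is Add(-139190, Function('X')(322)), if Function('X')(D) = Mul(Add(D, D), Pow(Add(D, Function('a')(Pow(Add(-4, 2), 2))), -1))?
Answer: Rational(-22687648, 163) ≈ -1.3919e+5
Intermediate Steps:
Function('X')(D) = Mul(2, D, Pow(Add(4, D), -1)) (Function('X')(D) = Mul(Add(D, D), Pow(Add(D, Pow(Add(-4, 2), 2)), -1)) = Mul(Mul(2, D), Pow(Add(D, Pow(-2, 2)), -1)) = Mul(Mul(2, D), Pow(Add(D, 4), -1)) = Mul(Mul(2, D), Pow(Add(4, D), -1)) = Mul(2, D, Pow(Add(4, D), -1)))
Add(-139190, Function('X')(322)) = Add(-139190, Mul(2, 322, Pow(Add(4, 322), -1))) = Add(-139190, Mul(2, 322, Pow(326, -1))) = Add(-139190, Mul(2, 322, Rational(1, 326))) = Add(-139190, Rational(322, 163)) = Rational(-22687648, 163)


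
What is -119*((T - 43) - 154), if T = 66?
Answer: 15589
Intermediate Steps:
-119*((T - 43) - 154) = -119*((66 - 43) - 154) = -119*(23 - 154) = -119*(-131) = 15589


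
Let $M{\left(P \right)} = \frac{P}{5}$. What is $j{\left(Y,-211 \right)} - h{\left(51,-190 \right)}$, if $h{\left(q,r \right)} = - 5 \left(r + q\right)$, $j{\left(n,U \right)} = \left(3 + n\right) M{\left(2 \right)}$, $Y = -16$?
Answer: $- \frac{3501}{5} \approx -700.2$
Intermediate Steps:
$M{\left(P \right)} = \frac{P}{5}$ ($M{\left(P \right)} = P \frac{1}{5} = \frac{P}{5}$)
$j{\left(n,U \right)} = \frac{6}{5} + \frac{2 n}{5}$ ($j{\left(n,U \right)} = \left(3 + n\right) \frac{1}{5} \cdot 2 = \left(3 + n\right) \frac{2}{5} = \frac{6}{5} + \frac{2 n}{5}$)
$h{\left(q,r \right)} = - 5 q - 5 r$ ($h{\left(q,r \right)} = - 5 \left(q + r\right) = - 5 q - 5 r$)
$j{\left(Y,-211 \right)} - h{\left(51,-190 \right)} = \left(\frac{6}{5} + \frac{2}{5} \left(-16\right)\right) - \left(\left(-5\right) 51 - -950\right) = \left(\frac{6}{5} - \frac{32}{5}\right) - \left(-255 + 950\right) = - \frac{26}{5} - 695 = - \frac{3501}{5}$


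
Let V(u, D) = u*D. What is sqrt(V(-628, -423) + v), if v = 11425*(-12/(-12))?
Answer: sqrt(277069) ≈ 526.37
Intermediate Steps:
V(u, D) = D*u
v = 11425 (v = 11425*(-12*(-1/12)) = 11425*1 = 11425)
sqrt(V(-628, -423) + v) = sqrt(-423*(-628) + 11425) = sqrt(265644 + 11425) = sqrt(277069)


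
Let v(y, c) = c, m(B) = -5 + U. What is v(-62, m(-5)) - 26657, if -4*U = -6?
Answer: -53321/2 ≈ -26661.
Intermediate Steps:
U = 3/2 (U = -¼*(-6) = 3/2 ≈ 1.5000)
m(B) = -7/2 (m(B) = -5 + 3/2 = -7/2)
v(-62, m(-5)) - 26657 = -7/2 - 26657 = -53321/2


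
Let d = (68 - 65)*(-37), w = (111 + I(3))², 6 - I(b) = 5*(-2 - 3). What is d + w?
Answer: 20053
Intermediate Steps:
I(b) = 31 (I(b) = 6 - 5*(-2 - 3) = 6 - 5*(-5) = 6 - 1*(-25) = 6 + 25 = 31)
w = 20164 (w = (111 + 31)² = 142² = 20164)
d = -111 (d = 3*(-37) = -111)
d + w = -111 + 20164 = 20053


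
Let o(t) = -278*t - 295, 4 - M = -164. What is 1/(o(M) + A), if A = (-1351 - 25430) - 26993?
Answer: -1/100773 ≈ -9.9233e-6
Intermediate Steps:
M = 168 (M = 4 - 1*(-164) = 4 + 164 = 168)
A = -53774 (A = -26781 - 26993 = -53774)
o(t) = -295 - 278*t
1/(o(M) + A) = 1/((-295 - 278*168) - 53774) = 1/((-295 - 46704) - 53774) = 1/(-46999 - 53774) = 1/(-100773) = -1/100773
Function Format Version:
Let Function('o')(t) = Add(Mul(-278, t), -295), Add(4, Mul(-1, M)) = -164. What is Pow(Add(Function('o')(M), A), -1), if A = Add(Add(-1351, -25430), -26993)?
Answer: Rational(-1, 100773) ≈ -9.9233e-6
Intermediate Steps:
M = 168 (M = Add(4, Mul(-1, -164)) = Add(4, 164) = 168)
A = -53774 (A = Add(-26781, -26993) = -53774)
Function('o')(t) = Add(-295, Mul(-278, t))
Pow(Add(Function('o')(M), A), -1) = Pow(Add(Add(-295, Mul(-278, 168)), -53774), -1) = Pow(Add(Add(-295, -46704), -53774), -1) = Pow(Add(-46999, -53774), -1) = Pow(-100773, -1) = Rational(-1, 100773)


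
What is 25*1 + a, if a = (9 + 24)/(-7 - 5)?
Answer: 89/4 ≈ 22.250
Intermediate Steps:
a = -11/4 (a = 33/(-12) = 33*(-1/12) = -11/4 ≈ -2.7500)
25*1 + a = 25*1 - 11/4 = 25 - 11/4 = 89/4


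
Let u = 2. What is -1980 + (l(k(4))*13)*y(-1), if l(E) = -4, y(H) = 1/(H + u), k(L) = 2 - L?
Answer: -2032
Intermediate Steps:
y(H) = 1/(2 + H) (y(H) = 1/(H + 2) = 1/(2 + H))
-1980 + (l(k(4))*13)*y(-1) = -1980 + (-4*13)/(2 - 1) = -1980 - 52/1 = -1980 - 52*1 = -1980 - 52 = -2032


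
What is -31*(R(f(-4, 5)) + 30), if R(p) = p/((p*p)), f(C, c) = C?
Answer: -3689/4 ≈ -922.25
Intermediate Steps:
R(p) = 1/p (R(p) = p/(p²) = p/p² = 1/p)
-31*(R(f(-4, 5)) + 30) = -31*(1/(-4) + 30) = -31*(-¼ + 30) = -31*119/4 = -3689/4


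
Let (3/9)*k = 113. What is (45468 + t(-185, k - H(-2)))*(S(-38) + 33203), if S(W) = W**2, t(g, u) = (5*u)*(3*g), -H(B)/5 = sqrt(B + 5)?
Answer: -31017969279 - 480727125*sqrt(3) ≈ -3.1851e+10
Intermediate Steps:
H(B) = -5*sqrt(5 + B) (H(B) = -5*sqrt(B + 5) = -5*sqrt(5 + B))
k = 339 (k = 3*113 = 339)
t(g, u) = 15*g*u
(45468 + t(-185, k - H(-2)))*(S(-38) + 33203) = (45468 + 15*(-185)*(339 - (-5)*sqrt(5 - 2)))*((-38)**2 + 33203) = (45468 + 15*(-185)*(339 - (-5)*sqrt(3)))*(1444 + 33203) = (45468 + 15*(-185)*(339 + 5*sqrt(3)))*34647 = (45468 + (-940725 - 13875*sqrt(3)))*34647 = (-895257 - 13875*sqrt(3))*34647 = -31017969279 - 480727125*sqrt(3)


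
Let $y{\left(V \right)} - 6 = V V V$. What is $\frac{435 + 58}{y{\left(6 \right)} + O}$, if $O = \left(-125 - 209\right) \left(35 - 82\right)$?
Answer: $\frac{493}{15920} \approx 0.030967$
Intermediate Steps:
$O = 15698$ ($O = \left(-334\right) \left(-47\right) = 15698$)
$y{\left(V \right)} = 6 + V^{3}$ ($y{\left(V \right)} = 6 + V V V = 6 + V V^{2} = 6 + V^{3}$)
$\frac{435 + 58}{y{\left(6 \right)} + O} = \frac{435 + 58}{\left(6 + 6^{3}\right) + 15698} = \frac{493}{\left(6 + 216\right) + 15698} = \frac{493}{222 + 15698} = \frac{493}{15920}$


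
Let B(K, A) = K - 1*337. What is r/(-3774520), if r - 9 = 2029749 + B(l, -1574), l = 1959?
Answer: -101569/188726 ≈ -0.53818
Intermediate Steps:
B(K, A) = -337 + K (B(K, A) = K - 337 = -337 + K)
r = 2031380 (r = 9 + (2029749 + (-337 + 1959)) = 9 + (2029749 + 1622) = 9 + 2031371 = 2031380)
r/(-3774520) = 2031380/(-3774520) = 2031380*(-1/3774520) = -101569/188726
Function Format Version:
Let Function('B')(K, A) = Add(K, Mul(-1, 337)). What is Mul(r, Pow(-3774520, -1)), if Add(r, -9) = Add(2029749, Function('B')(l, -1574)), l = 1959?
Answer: Rational(-101569, 188726) ≈ -0.53818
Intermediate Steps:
Function('B')(K, A) = Add(-337, K) (Function('B')(K, A) = Add(K, -337) = Add(-337, K))
r = 2031380 (r = Add(9, Add(2029749, Add(-337, 1959))) = Add(9, Add(2029749, 1622)) = Add(9, 2031371) = 2031380)
Mul(r, Pow(-3774520, -1)) = Mul(2031380, Pow(-3774520, -1)) = Mul(2031380, Rational(-1, 3774520)) = Rational(-101569, 188726)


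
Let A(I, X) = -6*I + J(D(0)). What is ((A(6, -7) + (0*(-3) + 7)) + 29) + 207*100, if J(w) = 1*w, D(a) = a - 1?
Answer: 20699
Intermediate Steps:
D(a) = -1 + a
J(w) = w
A(I, X) = -1 - 6*I (A(I, X) = -6*I + (-1 + 0) = -6*I - 1 = -1 - 6*I)
((A(6, -7) + (0*(-3) + 7)) + 29) + 207*100 = (((-1 - 6*6) + (0*(-3) + 7)) + 29) + 207*100 = (((-1 - 36) + (0 + 7)) + 29) + 20700 = ((-37 + 7) + 29) + 20700 = (-30 + 29) + 20700 = -1 + 20700 = 20699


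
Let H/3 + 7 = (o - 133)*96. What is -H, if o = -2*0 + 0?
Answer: 38325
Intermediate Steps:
o = 0 (o = 0 + 0 = 0)
H = -38325 (H = -21 + 3*((0 - 133)*96) = -21 + 3*(-133*96) = -21 + 3*(-12768) = -21 - 38304 = -38325)
-H = -1*(-38325) = 38325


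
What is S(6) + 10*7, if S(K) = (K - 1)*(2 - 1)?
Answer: 75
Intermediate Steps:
S(K) = -1 + K (S(K) = (-1 + K)*1 = -1 + K)
S(6) + 10*7 = (-1 + 6) + 10*7 = 5 + 70 = 75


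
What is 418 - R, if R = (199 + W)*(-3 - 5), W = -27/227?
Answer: 456054/227 ≈ 2009.0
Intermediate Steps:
W = -27/227 (W = -27*1/227 = -27/227 ≈ -0.11894)
R = -361168/227 (R = (199 - 27/227)*(-3 - 5) = (45146/227)*(-8) = -361168/227 ≈ -1591.0)
418 - R = 418 - 1*(-361168/227) = 418 + 361168/227 = 456054/227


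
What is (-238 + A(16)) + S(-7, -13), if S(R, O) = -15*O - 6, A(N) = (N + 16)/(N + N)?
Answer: -48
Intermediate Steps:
A(N) = (16 + N)/(2*N) (A(N) = (16 + N)/((2*N)) = (16 + N)*(1/(2*N)) = (16 + N)/(2*N))
S(R, O) = -6 - 15*O
(-238 + A(16)) + S(-7, -13) = (-238 + (½)*(16 + 16)/16) + (-6 - 15*(-13)) = (-238 + (½)*(1/16)*32) + (-6 + 195) = (-238 + 1) + 189 = -237 + 189 = -48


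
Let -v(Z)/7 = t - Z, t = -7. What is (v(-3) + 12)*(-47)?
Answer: -1880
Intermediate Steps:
v(Z) = 49 + 7*Z (v(Z) = -7*(-7 - Z) = 49 + 7*Z)
(v(-3) + 12)*(-47) = ((49 + 7*(-3)) + 12)*(-47) = ((49 - 21) + 12)*(-47) = (28 + 12)*(-47) = 40*(-47) = -1880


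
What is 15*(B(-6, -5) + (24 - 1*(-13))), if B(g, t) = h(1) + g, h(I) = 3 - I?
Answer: 495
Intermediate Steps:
B(g, t) = 2 + g (B(g, t) = (3 - 1*1) + g = (3 - 1) + g = 2 + g)
15*(B(-6, -5) + (24 - 1*(-13))) = 15*((2 - 6) + (24 - 1*(-13))) = 15*(-4 + (24 + 13)) = 15*(-4 + 37) = 15*33 = 495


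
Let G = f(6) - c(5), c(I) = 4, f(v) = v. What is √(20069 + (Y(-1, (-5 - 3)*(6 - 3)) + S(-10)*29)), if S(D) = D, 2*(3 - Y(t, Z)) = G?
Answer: √19781 ≈ 140.65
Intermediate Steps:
G = 2 (G = 6 - 1*4 = 6 - 4 = 2)
Y(t, Z) = 2 (Y(t, Z) = 3 - ½*2 = 3 - 1 = 2)
√(20069 + (Y(-1, (-5 - 3)*(6 - 3)) + S(-10)*29)) = √(20069 + (2 - 10*29)) = √(20069 + (2 - 290)) = √(20069 - 288) = √19781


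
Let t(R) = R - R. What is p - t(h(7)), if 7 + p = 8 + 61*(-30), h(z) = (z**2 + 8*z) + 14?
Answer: -1829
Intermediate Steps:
h(z) = 14 + z**2 + 8*z
p = -1829 (p = -7 + (8 + 61*(-30)) = -7 + (8 - 1830) = -7 - 1822 = -1829)
t(R) = 0
p - t(h(7)) = -1829 - 1*0 = -1829 + 0 = -1829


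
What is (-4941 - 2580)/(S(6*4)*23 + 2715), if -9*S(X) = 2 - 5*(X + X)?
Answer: -67689/29909 ≈ -2.2632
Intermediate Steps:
S(X) = -2/9 + 10*X/9 (S(X) = -(2 - 5*(X + X))/9 = -(2 - 10*X)/9 = -2/9 + 10*X/9)
(-4941 - 2580)/(S(6*4)*23 + 2715) = (-4941 - 2580)/((-2/9 + 10*(6*4)/9)*23 + 2715) = -7521/((-2/9 + (10/9)*24)*23 + 2715) = -7521/((-2/9 + 80/3)*23 + 2715) = -7521/((238/9)*23 + 2715) = -7521/(5474/9 + 2715) = -7521/29909/9 = -7521*9/29909 = -67689/29909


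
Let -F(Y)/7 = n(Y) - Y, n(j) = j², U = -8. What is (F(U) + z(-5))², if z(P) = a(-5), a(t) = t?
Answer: 259081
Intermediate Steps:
F(Y) = -7*Y² + 7*Y (F(Y) = -7*(Y² - Y) = -7*Y² + 7*Y)
z(P) = -5
(F(U) + z(-5))² = (7*(-8)*(1 - 1*(-8)) - 5)² = (7*(-8)*(1 + 8) - 5)² = (7*(-8)*9 - 5)² = (-504 - 5)² = (-509)² = 259081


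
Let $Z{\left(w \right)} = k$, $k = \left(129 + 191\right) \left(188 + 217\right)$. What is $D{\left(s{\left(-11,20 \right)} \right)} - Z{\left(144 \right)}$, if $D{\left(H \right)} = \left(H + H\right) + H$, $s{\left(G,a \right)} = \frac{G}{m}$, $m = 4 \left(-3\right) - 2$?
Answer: $- \frac{1814367}{14} \approx -1.296 \cdot 10^{5}$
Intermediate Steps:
$k = 129600$ ($k = 320 \cdot 405 = 129600$)
$m = -14$ ($m = -12 - 2 = -14$)
$Z{\left(w \right)} = 129600$
$s{\left(G,a \right)} = - \frac{G}{14}$ ($s{\left(G,a \right)} = \frac{G}{-14} = G \left(- \frac{1}{14}\right) = - \frac{G}{14}$)
$D{\left(H \right)} = 3 H$ ($D{\left(H \right)} = 2 H + H = 3 H$)
$D{\left(s{\left(-11,20 \right)} \right)} - Z{\left(144 \right)} = 3 \left(\left(- \frac{1}{14}\right) \left(-11\right)\right) - 129600 = 3 \cdot \frac{11}{14} - 129600 = \frac{33}{14} - 129600 = - \frac{1814367}{14}$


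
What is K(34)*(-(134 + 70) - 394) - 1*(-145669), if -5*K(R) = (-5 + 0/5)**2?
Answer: 148659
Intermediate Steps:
K(R) = -5 (K(R) = -(-5 + 0/5)**2/5 = -(-5 + 0*(1/5))**2/5 = -(-5 + 0)**2/5 = -1/5*(-5)**2 = -1/5*25 = -5)
K(34)*(-(134 + 70) - 394) - 1*(-145669) = -5*(-(134 + 70) - 394) - 1*(-145669) = -5*(-1*204 - 394) + 145669 = -5*(-204 - 394) + 145669 = -5*(-598) + 145669 = 2990 + 145669 = 148659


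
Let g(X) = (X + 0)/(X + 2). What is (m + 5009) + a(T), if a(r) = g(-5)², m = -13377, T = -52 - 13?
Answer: -75287/9 ≈ -8365.2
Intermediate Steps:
g(X) = X/(2 + X)
T = -65
a(r) = 25/9 (a(r) = (-5/(2 - 5))² = (-5/(-3))² = (-5*(-⅓))² = (5/3)² = 25/9)
(m + 5009) + a(T) = (-13377 + 5009) + 25/9 = -8368 + 25/9 = -75287/9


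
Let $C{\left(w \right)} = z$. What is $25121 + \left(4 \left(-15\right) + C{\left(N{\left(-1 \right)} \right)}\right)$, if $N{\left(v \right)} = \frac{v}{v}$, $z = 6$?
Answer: $25067$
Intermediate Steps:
$N{\left(v \right)} = 1$
$C{\left(w \right)} = 6$
$25121 + \left(4 \left(-15\right) + C{\left(N{\left(-1 \right)} \right)}\right) = 25121 + \left(4 \left(-15\right) + 6\right) = 25121 + \left(-60 + 6\right) = 25121 - 54 = 25067$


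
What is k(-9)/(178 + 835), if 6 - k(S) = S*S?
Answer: -75/1013 ≈ -0.074038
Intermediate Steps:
k(S) = 6 - S² (k(S) = 6 - S*S = 6 - S²)
k(-9)/(178 + 835) = (6 - 1*(-9)²)/(178 + 835) = (6 - 1*81)/1013 = (6 - 81)/1013 = (1/1013)*(-75) = -75/1013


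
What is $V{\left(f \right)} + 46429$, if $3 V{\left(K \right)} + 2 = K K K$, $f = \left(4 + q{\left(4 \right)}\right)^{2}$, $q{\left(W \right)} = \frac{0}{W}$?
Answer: $\frac{143381}{3} \approx 47794.0$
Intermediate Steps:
$q{\left(W \right)} = 0$
$f = 16$ ($f = \left(4 + 0\right)^{2} = 4^{2} = 16$)
$V{\left(K \right)} = - \frac{2}{3} + \frac{K^{3}}{3}$ ($V{\left(K \right)} = - \frac{2}{3} + \frac{K K K}{3} = - \frac{2}{3} + \frac{K^{2} K}{3} = - \frac{2}{3} + \frac{K^{3}}{3}$)
$V{\left(f \right)} + 46429 = \left(- \frac{2}{3} + \frac{16^{3}}{3}\right) + 46429 = \left(- \frac{2}{3} + \frac{1}{3} \cdot 4096\right) + 46429 = \left(- \frac{2}{3} + \frac{4096}{3}\right) + 46429 = \frac{4094}{3} + 46429 = \frac{143381}{3}$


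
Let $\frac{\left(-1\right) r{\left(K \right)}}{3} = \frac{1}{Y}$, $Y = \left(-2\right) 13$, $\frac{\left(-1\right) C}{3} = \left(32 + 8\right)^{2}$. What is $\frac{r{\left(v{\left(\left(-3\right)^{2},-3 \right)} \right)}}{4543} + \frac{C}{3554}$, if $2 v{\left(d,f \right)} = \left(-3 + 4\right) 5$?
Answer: $- \frac{283477869}{209895686} \approx -1.3506$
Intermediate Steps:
$C = -4800$ ($C = - 3 \left(32 + 8\right)^{2} = - 3 \cdot 40^{2} = \left(-3\right) 1600 = -4800$)
$Y = -26$
$v{\left(d,f \right)} = \frac{5}{2}$ ($v{\left(d,f \right)} = \frac{\left(-3 + 4\right) 5}{2} = \frac{1 \cdot 5}{2} = \frac{1}{2} \cdot 5 = \frac{5}{2}$)
$r{\left(K \right)} = \frac{3}{26}$ ($r{\left(K \right)} = - \frac{3}{-26} = \left(-3\right) \left(- \frac{1}{26}\right) = \frac{3}{26}$)
$\frac{r{\left(v{\left(\left(-3\right)^{2},-3 \right)} \right)}}{4543} + \frac{C}{3554} = \frac{3}{26 \cdot 4543} - \frac{4800}{3554} = \frac{3}{26} \cdot \frac{1}{4543} - \frac{2400}{1777} = \frac{3}{118118} - \frac{2400}{1777} = - \frac{283477869}{209895686}$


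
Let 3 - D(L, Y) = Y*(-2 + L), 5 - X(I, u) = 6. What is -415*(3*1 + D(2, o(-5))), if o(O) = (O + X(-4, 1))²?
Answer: -2490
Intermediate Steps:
X(I, u) = -1 (X(I, u) = 5 - 1*6 = 5 - 6 = -1)
o(O) = (-1 + O)² (o(O) = (O - 1)² = (-1 + O)²)
D(L, Y) = 3 - Y*(-2 + L)
-415*(3*1 + D(2, o(-5))) = -415*(3*1 + (3 + 2*(-1 - 5)² - 1*2*(-1 - 5)²)) = -415*(3 + (3 + 2*(-6)² - 1*2*(-6)²)) = -415*(3 + (3 + 2*36 - 1*2*36)) = -415*(3 + (3 + 72 - 72)) = -415*(3 + 3) = -415*6 = -2490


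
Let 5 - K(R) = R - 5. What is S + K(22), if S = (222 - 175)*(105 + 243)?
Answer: 16344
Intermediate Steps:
K(R) = 10 - R (K(R) = 5 - (R - 5) = 5 - (-5 + R) = 5 + (5 - R) = 10 - R)
S = 16356 (S = 47*348 = 16356)
S + K(22) = 16356 + (10 - 1*22) = 16356 + (10 - 22) = 16356 - 12 = 16344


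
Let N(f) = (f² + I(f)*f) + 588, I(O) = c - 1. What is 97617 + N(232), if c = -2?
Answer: 151333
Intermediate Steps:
I(O) = -3 (I(O) = -2 - 1 = -3)
N(f) = 588 + f² - 3*f (N(f) = (f² - 3*f) + 588 = 588 + f² - 3*f)
97617 + N(232) = 97617 + (588 + 232² - 3*232) = 97617 + (588 + 53824 - 696) = 97617 + 53716 = 151333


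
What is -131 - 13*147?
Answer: -2042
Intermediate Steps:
-131 - 13*147 = -131 - 1911 = -2042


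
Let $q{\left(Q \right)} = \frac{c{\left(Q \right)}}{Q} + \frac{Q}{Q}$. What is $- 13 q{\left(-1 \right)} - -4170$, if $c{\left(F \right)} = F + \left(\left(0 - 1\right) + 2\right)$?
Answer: $4157$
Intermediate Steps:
$c{\left(F \right)} = 1 + F$ ($c{\left(F \right)} = F + \left(-1 + 2\right) = F + 1 = 1 + F$)
$q{\left(Q \right)} = 1 + \frac{1 + Q}{Q}$ ($q{\left(Q \right)} = \frac{1 + Q}{Q} + \frac{Q}{Q} = \frac{1 + Q}{Q} + 1 = 1 + \frac{1 + Q}{Q}$)
$- 13 q{\left(-1 \right)} - -4170 = - 13 \left(2 + \frac{1}{-1}\right) - -4170 = - 13 \left(2 - 1\right) + 4170 = \left(-13\right) 1 + 4170 = -13 + 4170 = 4157$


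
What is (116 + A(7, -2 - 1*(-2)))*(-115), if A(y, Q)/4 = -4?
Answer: -11500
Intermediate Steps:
A(y, Q) = -16 (A(y, Q) = 4*(-4) = -16)
(116 + A(7, -2 - 1*(-2)))*(-115) = (116 - 16)*(-115) = 100*(-115) = -11500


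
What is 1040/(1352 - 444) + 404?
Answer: 91968/227 ≈ 405.15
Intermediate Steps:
1040/(1352 - 444) + 404 = 1040/908 + 404 = 1040*(1/908) + 404 = 260/227 + 404 = 91968/227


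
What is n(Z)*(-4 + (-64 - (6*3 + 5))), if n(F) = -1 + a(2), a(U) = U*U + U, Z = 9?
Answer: -455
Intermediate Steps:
a(U) = U + U**2 (a(U) = U**2 + U = U + U**2)
n(F) = 5 (n(F) = -1 + 2*(1 + 2) = -1 + 2*3 = -1 + 6 = 5)
n(Z)*(-4 + (-64 - (6*3 + 5))) = 5*(-4 + (-64 - (6*3 + 5))) = 5*(-4 + (-64 - (18 + 5))) = 5*(-4 + (-64 - 1*23)) = 5*(-4 + (-64 - 23)) = 5*(-4 - 87) = 5*(-91) = -455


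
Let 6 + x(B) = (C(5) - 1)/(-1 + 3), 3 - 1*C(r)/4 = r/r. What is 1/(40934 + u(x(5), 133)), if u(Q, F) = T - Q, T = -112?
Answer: 2/81649 ≈ 2.4495e-5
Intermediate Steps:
C(r) = 8 (C(r) = 12 - 4*r/r = 12 - 4*1 = 12 - 4 = 8)
x(B) = -5/2 (x(B) = -6 + (8 - 1)/(-1 + 3) = -6 + 7/2 = -5/2)
u(Q, F) = -112 - Q
1/(40934 + u(x(5), 133)) = 1/(40934 + (-112 - 1*(-5/2))) = 1/(40934 + (-112 + 5/2)) = 1/(40934 - 219/2) = 1/(81649/2) = 2/81649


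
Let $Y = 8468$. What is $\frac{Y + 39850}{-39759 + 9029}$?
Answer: $- \frac{24159}{15365} \approx -1.5723$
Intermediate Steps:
$\frac{Y + 39850}{-39759 + 9029} = \frac{8468 + 39850}{-39759 + 9029} = \frac{48318}{-30730} = 48318 \left(- \frac{1}{30730}\right) = - \frac{24159}{15365}$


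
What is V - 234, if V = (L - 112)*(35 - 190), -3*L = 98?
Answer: 66568/3 ≈ 22189.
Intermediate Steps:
L = -98/3 (L = -⅓*98 = -98/3 ≈ -32.667)
V = 67270/3 (V = (-98/3 - 112)*(35 - 190) = -434/3*(-155) = 67270/3 ≈ 22423.)
V - 234 = 67270/3 - 234 = 66568/3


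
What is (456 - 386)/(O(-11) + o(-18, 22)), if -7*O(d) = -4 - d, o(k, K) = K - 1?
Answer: 7/2 ≈ 3.5000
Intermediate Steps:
o(k, K) = -1 + K
O(d) = 4/7 + d/7 (O(d) = -(-4 - d)/7 = 4/7 + d/7)
(456 - 386)/(O(-11) + o(-18, 22)) = (456 - 386)/((4/7 + (1/7)*(-11)) + (-1 + 22)) = 70/((4/7 - 11/7) + 21) = 70/(-1 + 21) = 70/20 = 70*(1/20) = 7/2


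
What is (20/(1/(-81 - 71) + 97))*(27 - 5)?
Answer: 66880/14743 ≈ 4.5364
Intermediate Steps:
(20/(1/(-81 - 71) + 97))*(27 - 5) = (20/(1/(-152) + 97))*22 = (20/(-1/152 + 97))*22 = (20/(14743/152))*22 = ((152/14743)*20)*22 = (3040/14743)*22 = 66880/14743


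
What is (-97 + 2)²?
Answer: 9025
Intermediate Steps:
(-97 + 2)² = (-95)² = 9025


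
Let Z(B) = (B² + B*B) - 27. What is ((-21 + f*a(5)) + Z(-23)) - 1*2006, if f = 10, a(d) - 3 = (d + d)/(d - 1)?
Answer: -941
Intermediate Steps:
Z(B) = -27 + 2*B² (Z(B) = (B² + B²) - 27 = 2*B² - 27 = -27 + 2*B²)
a(d) = 3 + 2*d/(-1 + d) (a(d) = 3 + (d + d)/(d - 1) = 3 + (2*d)/(-1 + d) = 3 + 2*d/(-1 + d))
((-21 + f*a(5)) + Z(-23)) - 1*2006 = ((-21 + 10*((-3 + 5*5)/(-1 + 5))) + (-27 + 2*(-23)²)) - 1*2006 = ((-21 + 10*((-3 + 25)/4)) + (-27 + 2*529)) - 2006 = ((-21 + 10*((¼)*22)) + (-27 + 1058)) - 2006 = ((-21 + 10*(11/2)) + 1031) - 2006 = ((-21 + 55) + 1031) - 2006 = (34 + 1031) - 2006 = 1065 - 2006 = -941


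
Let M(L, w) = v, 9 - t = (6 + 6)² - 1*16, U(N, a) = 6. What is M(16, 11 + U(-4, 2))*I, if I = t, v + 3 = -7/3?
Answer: 1904/3 ≈ 634.67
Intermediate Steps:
v = -16/3 (v = -3 - 7/3 = -16/3 ≈ -5.3333)
t = -119 (t = 9 - ((6 + 6)² - 1*16) = 9 - (12² - 16) = 9 - (144 - 16) = 9 - 1*128 = 9 - 128 = -119)
I = -119
M(L, w) = -16/3
M(16, 11 + U(-4, 2))*I = -16/3*(-119) = 1904/3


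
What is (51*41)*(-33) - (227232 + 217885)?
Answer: -514120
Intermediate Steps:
(51*41)*(-33) - (227232 + 217885) = 2091*(-33) - 1*445117 = -69003 - 445117 = -514120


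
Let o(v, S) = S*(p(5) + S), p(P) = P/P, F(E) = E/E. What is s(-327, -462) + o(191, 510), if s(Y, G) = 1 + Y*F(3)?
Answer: 260284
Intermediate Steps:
F(E) = 1
p(P) = 1
s(Y, G) = 1 + Y (s(Y, G) = 1 + Y*1 = 1 + Y)
o(v, S) = S*(1 + S)
s(-327, -462) + o(191, 510) = (1 - 327) + 510*(1 + 510) = -326 + 510*511 = -326 + 260610 = 260284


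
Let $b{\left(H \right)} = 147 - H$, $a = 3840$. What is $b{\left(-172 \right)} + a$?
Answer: $4159$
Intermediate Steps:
$b{\left(-172 \right)} + a = \left(147 - -172\right) + 3840 = \left(147 + 172\right) + 3840 = 319 + 3840 = 4159$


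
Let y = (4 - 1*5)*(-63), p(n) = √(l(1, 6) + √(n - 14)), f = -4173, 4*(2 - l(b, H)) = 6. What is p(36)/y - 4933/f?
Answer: 4933/4173 + √(2 + 4*√22)/126 ≈ 1.2183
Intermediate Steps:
l(b, H) = ½ (l(b, H) = 2 - ¼*6 = 2 - 3/2 = ½)
p(n) = √(½ + √(-14 + n)) (p(n) = √(½ + √(n - 14)) = √(½ + √(-14 + n)))
y = 63 (y = (4 - 5)*(-63) = -1*(-63) = 63)
p(36)/y - 4933/f = (√(2 + 4*√(-14 + 36))/2)/63 - 4933/(-4173) = (√(2 + 4*√22)/2)*(1/63) - 4933*(-1/4173) = √(2 + 4*√22)/126 + 4933/4173 = 4933/4173 + √(2 + 4*√22)/126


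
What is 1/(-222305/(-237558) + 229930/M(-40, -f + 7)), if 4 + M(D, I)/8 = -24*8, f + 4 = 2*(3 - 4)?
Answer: -93122736/13568284175 ≈ -0.0068633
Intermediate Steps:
f = -6 (f = -4 + 2*(3 - 4) = -4 + 2*(-1) = -4 - 2 = -6)
M(D, I) = -1568 (M(D, I) = -32 + 8*(-24*8) = -32 + 8*(-192) = -32 - 1536 = -1568)
1/(-222305/(-237558) + 229930/M(-40, -f + 7)) = 1/(-222305/(-237558) + 229930/(-1568)) = 1/(-222305*(-1/237558) + 229930*(-1/1568)) = 1/(222305/237558 - 114965/784) = 1/(-13568284175/93122736) = -93122736/13568284175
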